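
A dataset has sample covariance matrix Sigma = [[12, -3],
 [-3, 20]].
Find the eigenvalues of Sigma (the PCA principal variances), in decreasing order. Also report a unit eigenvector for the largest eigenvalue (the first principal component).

Step 1 — characteristic polynomial of 2×2 Sigma:
  det(Sigma - λI) = λ² - trace · λ + det = 0.
  trace = 12 + 20 = 32, det = 12·20 - (-3)² = 231.
Step 2 — discriminant:
  Δ = trace² - 4·det = 1024 - 924 = 100.
Step 3 — eigenvalues:
  λ = (trace ± √Δ)/2 = (32 ± 10)/2,
  λ_1 = 21,  λ_2 = 11.

Step 4 — unit eigenvector for λ_1: solve (Sigma - λ_1 I)v = 0. First row:
  (12 - 21)·v_x + (-3)·v_y = 0, i.e. (-9)·v_x + (-3)·v_y = 0,
  so v ∝ (b, λ_1 - a) = (-3, 9); multiply by -1 so the first entry is positive: u = (3, -9).
  ||u|| = √((3)² + (-9)²) = √(90) ≈ 9.4868,
  v_1 = u/||u|| ≈ (0.3162, -0.9487) (||v_1|| = 1).

λ_1 = 21,  λ_2 = 11;  v_1 ≈ (0.3162, -0.9487)


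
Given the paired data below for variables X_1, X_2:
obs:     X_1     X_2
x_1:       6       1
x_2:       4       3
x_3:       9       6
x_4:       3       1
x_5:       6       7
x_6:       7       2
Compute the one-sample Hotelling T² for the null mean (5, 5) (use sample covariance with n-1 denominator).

Step 1 — sample mean vector:
  mean(X_1) = (6 + 4 + 9 + 3 + 6 + 7) / 6 = 35/6 = 5.8333
  mean(X_2) = (1 + 3 + 6 + 1 + 7 + 2) / 6 = 20/6 = 3.3333
  x̄ = (5.8333, 3.3333),  deviation x̄ - mu_0 = (5.8333, 3.3333) - (5, 5) = (0.8333, -1.6667).

Step 2 — sample covariance matrix, S[i,j] = (1/(n-1)) · Σ_k (x_{k,i} - mean_i) · (x_{k,j} - mean_j), divisor n-1 = 5:
  S[X_1,X_1] = ((0.1667)·(0.1667) + (-1.8333)·(-1.8333) + (3.1667)·(3.1667) + (-2.8333)·(-2.8333) + (0.1667)·(0.1667) + (1.1667)·(1.1667)) / 5 = 22.8333/5 = 4.5667
  S[X_1,X_2] = ((0.1667)·(-2.3333) + (-1.8333)·(-0.3333) + (3.1667)·(2.6667) + (-2.8333)·(-2.3333) + (0.1667)·(3.6667) + (1.1667)·(-1.3333)) / 5 = 14.3333/5 = 2.8667
  S[X_2,X_2] = ((-2.3333)·(-2.3333) + (-0.3333)·(-0.3333) + (2.6667)·(2.6667) + (-2.3333)·(-2.3333) + (3.6667)·(3.6667) + (-1.3333)·(-1.3333)) / 5 = 33.3333/5 = 6.6667
  S = [[4.5667, 2.8667],
 [2.8667, 6.6667]].

Step 3 — invert S. det(S) = 4.5667·6.6667 - (2.8667)² = 22.2267.
  S^{-1} = (1/det) · [[d, -b], [-b, a]] = [[0.2999, -0.129],
 [-0.129, 0.2055]].

Step 4 — quadratic form (x̄ - mu_0)^T · S^{-1} · (x̄ - mu_0):
  S^{-1} · (x̄ - mu_0) = (0.4649, -0.4499),
  (x̄ - mu_0)^T · [...] = (0.8333)·(0.4649) + (-1.6667)·(-0.4499) = 1.1373.

Step 5 — scale by n: T² = 6 · 1.1373 = 6.8236.

T² ≈ 6.8236


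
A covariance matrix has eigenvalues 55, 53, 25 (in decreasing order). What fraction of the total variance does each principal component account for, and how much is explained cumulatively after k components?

Step 1 — total variance = trace(Sigma) = Σ λ_i = 55 + 53 + 25 = 133.

Step 2 — fraction explained by component i = λ_i / Σ λ:
  PC1: 55/133 = 0.4135
  PC2: 53/133 = 0.3985
  PC3: 25/133 = 0.188

Step 3 — cumulative fraction after k components = (λ_1 + ... + λ_k) / Σ λ:
  k = 1: 55/133 = 0.4135
  k = 2: (55 + 53)/133 = 108/133 = 0.812
  k = 3: (55 + 53 + 25)/133 = 133/133 = 1

Summary (fraction, with percent):

explained: PC1 0.4135 (41.35%), PC2 0.3985 (39.85%), PC3 0.188 (18.8%);  cumulative: 0.4135, 0.812, 1


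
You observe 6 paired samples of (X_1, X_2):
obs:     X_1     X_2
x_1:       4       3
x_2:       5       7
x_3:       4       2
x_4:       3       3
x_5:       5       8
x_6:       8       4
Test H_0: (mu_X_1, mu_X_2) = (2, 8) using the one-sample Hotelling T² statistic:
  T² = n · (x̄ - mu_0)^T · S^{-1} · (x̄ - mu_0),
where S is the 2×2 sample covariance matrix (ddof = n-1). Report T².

Step 1 — sample mean vector:
  mean(X_1) = (4 + 5 + 4 + 3 + 5 + 8) / 6 = 29/6 = 4.8333
  mean(X_2) = (3 + 7 + 2 + 3 + 8 + 4) / 6 = 27/6 = 4.5
  x̄ = (4.8333, 4.5),  deviation x̄ - mu_0 = (4.8333, 4.5) - (2, 8) = (2.8333, -3.5).

Step 2 — sample covariance matrix, S[i,j] = (1/(n-1)) · Σ_k (x_{k,i} - mean_i) · (x_{k,j} - mean_j), divisor n-1 = 5:
  S[X_1,X_1] = ((-0.8333)·(-0.8333) + (0.1667)·(0.1667) + (-0.8333)·(-0.8333) + (-1.8333)·(-1.8333) + (0.1667)·(0.1667) + (3.1667)·(3.1667)) / 5 = 14.8333/5 = 2.9667
  S[X_1,X_2] = ((-0.8333)·(-1.5) + (0.1667)·(2.5) + (-0.8333)·(-2.5) + (-1.8333)·(-1.5) + (0.1667)·(3.5) + (3.1667)·(-0.5)) / 5 = 5.5/5 = 1.1
  S[X_2,X_2] = ((-1.5)·(-1.5) + (2.5)·(2.5) + (-2.5)·(-2.5) + (-1.5)·(-1.5) + (3.5)·(3.5) + (-0.5)·(-0.5)) / 5 = 29.5/5 = 5.9
  S = [[2.9667, 1.1],
 [1.1, 5.9]].

Step 3 — invert S. det(S) = 2.9667·5.9 - (1.1)² = 16.2933.
  S^{-1} = (1/det) · [[d, -b], [-b, a]] = [[0.3621, -0.0675],
 [-0.0675, 0.1821]].

Step 4 — quadratic form (x̄ - mu_0)^T · S^{-1} · (x̄ - mu_0):
  S^{-1} · (x̄ - mu_0) = (1.2623, -0.8286),
  (x̄ - mu_0)^T · [...] = (2.8333)·(1.2623) + (-3.5)·(-0.8286) = 6.4764.

Step 5 — scale by n: T² = 6 · 6.4764 = 38.8584.

T² ≈ 38.8584


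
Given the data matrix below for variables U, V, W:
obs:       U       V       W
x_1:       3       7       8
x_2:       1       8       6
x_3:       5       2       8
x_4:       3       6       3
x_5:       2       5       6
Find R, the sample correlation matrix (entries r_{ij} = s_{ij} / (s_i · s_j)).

Step 1 — column means:
  mean(U) = (3 + 1 + 5 + 3 + 2) / 5 = 14/5 = 2.8
  mean(V) = (7 + 8 + 2 + 6 + 5) / 5 = 28/5 = 5.6
  mean(W) = (8 + 6 + 8 + 3 + 6) / 5 = 31/5 = 6.2

Step 2 — sample variances and covariances s[i,j] = (1/(n-1)) · Σ_k (x_{k,i} - mean_i) · (x_{k,j} - mean_j), with n-1 = 4:
  s[U,U] = ((0.2)·(0.2) + (-1.8)·(-1.8) + (2.2)·(2.2) + (0.2)·(0.2) + (-0.8)·(-0.8)) / 4 = 8.8/4 = 2.2
  s[U,V] = ((0.2)·(1.4) + (-1.8)·(2.4) + (2.2)·(-3.6) + (0.2)·(0.4) + (-0.8)·(-0.6)) / 4 = -11.4/4 = -2.85
  s[U,W] = ((0.2)·(1.8) + (-1.8)·(-0.2) + (2.2)·(1.8) + (0.2)·(-3.2) + (-0.8)·(-0.2)) / 4 = 4.2/4 = 1.05
  s[V,V] = ((1.4)·(1.4) + (2.4)·(2.4) + (-3.6)·(-3.6) + (0.4)·(0.4) + (-0.6)·(-0.6)) / 4 = 21.2/4 = 5.3
  s[V,W] = ((1.4)·(1.8) + (2.4)·(-0.2) + (-3.6)·(1.8) + (0.4)·(-3.2) + (-0.6)·(-0.2)) / 4 = -5.6/4 = -1.4
  s[W,W] = ((1.8)·(1.8) + (-0.2)·(-0.2) + (1.8)·(1.8) + (-3.2)·(-3.2) + (-0.2)·(-0.2)) / 4 = 16.8/4 = 4.2
  Sample standard deviations s_i = √(s[i,i]):
  s(U) = √(2.2) = 1.4832
  s(V) = √(5.3) = 2.3022
  s(W) = √(4.2) = 2.0494

Step 3 — r_{ij} = s_{ij} / (s_i · s_j):
  r[U,U] = 1 (diagonal).
  r[U,V] = -2.85 / (1.4832 · 2.3022) = -2.85 / 3.4147 = -0.8346
  r[U,W] = 1.05 / (1.4832 · 2.0494) = 1.05 / 3.0397 = 0.3454
  r[V,V] = 1 (diagonal).
  r[V,W] = -1.4 / (2.3022 · 2.0494) = -1.4 / 4.7181 = -0.2967
  r[W,W] = 1 (diagonal).

R is symmetric with unit diagonal. Assembling:

R = [[1, -0.8346, 0.3454],
 [-0.8346, 1, -0.2967],
 [0.3454, -0.2967, 1]]


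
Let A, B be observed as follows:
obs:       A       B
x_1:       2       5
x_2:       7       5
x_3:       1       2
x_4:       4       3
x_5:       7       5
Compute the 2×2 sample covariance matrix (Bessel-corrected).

Step 1 — column means:
  mean(A) = (2 + 7 + 1 + 4 + 7) / 5 = 21/5 = 4.2
  mean(B) = (5 + 5 + 2 + 3 + 5) / 5 = 20/5 = 4

Step 2 — sample covariance S[i,j] = (1/(n-1)) · Σ_k (x_{k,i} - mean_i) · (x_{k,j} - mean_j), with n-1 = 4.
  S[A,A] = ((-2.2)·(-2.2) + (2.8)·(2.8) + (-3.2)·(-3.2) + (-0.2)·(-0.2) + (2.8)·(2.8)) / 4 = 30.8/4 = 7.7
  S[A,B] = ((-2.2)·(1) + (2.8)·(1) + (-3.2)·(-2) + (-0.2)·(-1) + (2.8)·(1)) / 4 = 10/4 = 2.5
  S[B,B] = ((1)·(1) + (1)·(1) + (-2)·(-2) + (-1)·(-1) + (1)·(1)) / 4 = 8/4 = 2

S is symmetric (S[j,i] = S[i,j]). Assembling:

S = [[7.7, 2.5],
 [2.5, 2]]


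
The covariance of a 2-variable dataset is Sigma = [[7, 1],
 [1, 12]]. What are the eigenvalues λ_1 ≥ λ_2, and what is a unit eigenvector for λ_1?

Step 1 — characteristic polynomial of 2×2 Sigma:
  det(Sigma - λI) = λ² - trace · λ + det = 0.
  trace = 7 + 12 = 19, det = 7·12 - (1)² = 83.
Step 2 — discriminant:
  Δ = trace² - 4·det = 361 - 332 = 29.
Step 3 — eigenvalues:
  λ = (trace ± √Δ)/2 = (19 ± 5.3852)/2,
  λ_1 = 12.1926,  λ_2 = 6.8074.

Step 4 — unit eigenvector for λ_1: solve (Sigma - λ_1 I)v = 0. First row:
  (7 - 12.1926)·v_x + (1)·v_y = 0, i.e. (-5.1926)·v_x + (1)·v_y = 0,
  so v ∝ (b, λ_1 - a) = (1, 5.1926) = u.
  ||u|| = √((1)² + (5.1926)²) = √(27.9629) ≈ 5.288,
  v_1 = u/||u|| ≈ (0.1891, 0.982) (||v_1|| = 1).

λ_1 = 12.1926,  λ_2 = 6.8074;  v_1 ≈ (0.1891, 0.982)


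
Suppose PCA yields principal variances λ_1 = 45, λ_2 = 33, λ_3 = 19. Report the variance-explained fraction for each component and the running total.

Step 1 — total variance = trace(Sigma) = Σ λ_i = 45 + 33 + 19 = 97.

Step 2 — fraction explained by component i = λ_i / Σ λ:
  PC1: 45/97 = 0.4639
  PC2: 33/97 = 0.3402
  PC3: 19/97 = 0.1959

Step 3 — cumulative fraction after k components = (λ_1 + ... + λ_k) / Σ λ:
  k = 1: 45/97 = 0.4639
  k = 2: (45 + 33)/97 = 78/97 = 0.8041
  k = 3: (45 + 33 + 19)/97 = 97/97 = 1

Summary (fraction, with percent):

explained: PC1 0.4639 (46.39%), PC2 0.3402 (34.02%), PC3 0.1959 (19.59%);  cumulative: 0.4639, 0.8041, 1


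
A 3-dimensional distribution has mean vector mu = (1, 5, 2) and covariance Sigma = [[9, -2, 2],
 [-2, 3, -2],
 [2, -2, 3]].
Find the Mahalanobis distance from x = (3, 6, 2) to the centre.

Step 1 — centre the observation: (x - mu) = (2, 1, 0).

Step 2 — invert Sigma (cofactor / det for 3×3, or solve directly):
  Sigma^{-1} = [[0.1351, 0.0541, -0.0541],
 [0.0541, 0.6216, 0.3784],
 [-0.0541, 0.3784, 0.6216]].

Step 3 — form the quadratic (x - mu)^T · Sigma^{-1} · (x - mu):
  Sigma^{-1} · (x - mu) = (0.3243, 0.7297, 0.2703).
  (x - mu)^T · [Sigma^{-1} · (x - mu)] = (2)·(0.3243) + (1)·(0.7297) + (0)·(0.2703) = 1.3784.

Step 4 — take square root: d = √(1.3784) ≈ 1.174.

d(x, mu) = √(1.3784) ≈ 1.174


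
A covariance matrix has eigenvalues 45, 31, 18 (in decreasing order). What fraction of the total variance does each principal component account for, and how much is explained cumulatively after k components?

Step 1 — total variance = trace(Sigma) = Σ λ_i = 45 + 31 + 18 = 94.

Step 2 — fraction explained by component i = λ_i / Σ λ:
  PC1: 45/94 = 0.4787
  PC2: 31/94 = 0.3298
  PC3: 18/94 = 0.1915

Step 3 — cumulative fraction after k components = (λ_1 + ... + λ_k) / Σ λ:
  k = 1: 45/94 = 0.4787
  k = 2: (45 + 31)/94 = 76/94 = 0.8085
  k = 3: (45 + 31 + 18)/94 = 94/94 = 1

Summary (fraction, with percent):

explained: PC1 0.4787 (47.87%), PC2 0.3298 (32.98%), PC3 0.1915 (19.15%);  cumulative: 0.4787, 0.8085, 1


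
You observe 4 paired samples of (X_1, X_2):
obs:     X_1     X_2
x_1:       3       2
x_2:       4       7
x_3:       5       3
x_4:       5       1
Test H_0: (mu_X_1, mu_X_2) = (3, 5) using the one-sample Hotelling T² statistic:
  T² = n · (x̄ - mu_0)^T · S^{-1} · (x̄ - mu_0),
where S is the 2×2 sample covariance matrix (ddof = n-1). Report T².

Step 1 — sample mean vector:
  mean(X_1) = (3 + 4 + 5 + 5) / 4 = 17/4 = 4.25
  mean(X_2) = (2 + 7 + 3 + 1) / 4 = 13/4 = 3.25
  x̄ = (4.25, 3.25),  deviation x̄ - mu_0 = (4.25, 3.25) - (3, 5) = (1.25, -1.75).

Step 2 — sample covariance matrix, S[i,j] = (1/(n-1)) · Σ_k (x_{k,i} - mean_i) · (x_{k,j} - mean_j), divisor n-1 = 3:
  S[X_1,X_1] = ((-1.25)·(-1.25) + (-0.25)·(-0.25) + (0.75)·(0.75) + (0.75)·(0.75)) / 3 = 2.75/3 = 0.9167
  S[X_1,X_2] = ((-1.25)·(-1.25) + (-0.25)·(3.75) + (0.75)·(-0.25) + (0.75)·(-2.25)) / 3 = -1.25/3 = -0.4167
  S[X_2,X_2] = ((-1.25)·(-1.25) + (3.75)·(3.75) + (-0.25)·(-0.25) + (-2.25)·(-2.25)) / 3 = 20.75/3 = 6.9167
  S = [[0.9167, -0.4167],
 [-0.4167, 6.9167]].

Step 3 — invert S. det(S) = 0.9167·6.9167 - (-0.4167)² = 6.1667.
  S^{-1} = (1/det) · [[d, -b], [-b, a]] = [[1.1216, 0.0676],
 [0.0676, 0.1486]].

Step 4 — quadratic form (x̄ - mu_0)^T · S^{-1} · (x̄ - mu_0):
  S^{-1} · (x̄ - mu_0) = (1.2838, -0.1757),
  (x̄ - mu_0)^T · [...] = (1.25)·(1.2838) + (-1.75)·(-0.1757) = 1.9122.

Step 5 — scale by n: T² = 4 · 1.9122 = 7.6486.

T² ≈ 7.6486


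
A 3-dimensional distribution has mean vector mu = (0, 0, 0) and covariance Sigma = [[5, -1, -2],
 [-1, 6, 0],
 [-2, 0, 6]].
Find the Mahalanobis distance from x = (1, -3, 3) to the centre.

Step 1 — centre the observation: (x - mu) = (1, -3, 3).

Step 2 — invert Sigma (cofactor / det for 3×3, or solve directly):
  Sigma^{-1} = [[0.24, 0.04, 0.08],
 [0.04, 0.1733, 0.0133],
 [0.08, 0.0133, 0.1933]].

Step 3 — form the quadratic (x - mu)^T · Sigma^{-1} · (x - mu):
  Sigma^{-1} · (x - mu) = (0.36, -0.44, 0.62).
  (x - mu)^T · [Sigma^{-1} · (x - mu)] = (1)·(0.36) + (-3)·(-0.44) + (3)·(0.62) = 3.54.

Step 4 — take square root: d = √(3.54) ≈ 1.8815.

d(x, mu) = √(3.54) ≈ 1.8815


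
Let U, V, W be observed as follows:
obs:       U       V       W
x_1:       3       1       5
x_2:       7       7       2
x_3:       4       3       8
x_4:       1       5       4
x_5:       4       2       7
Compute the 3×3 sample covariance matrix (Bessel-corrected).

Step 1 — column means:
  mean(U) = (3 + 7 + 4 + 1 + 4) / 5 = 19/5 = 3.8
  mean(V) = (1 + 7 + 3 + 5 + 2) / 5 = 18/5 = 3.6
  mean(W) = (5 + 2 + 8 + 4 + 7) / 5 = 26/5 = 5.2

Step 2 — sample covariance S[i,j] = (1/(n-1)) · Σ_k (x_{k,i} - mean_i) · (x_{k,j} - mean_j), with n-1 = 4.
  S[U,U] = ((-0.8)·(-0.8) + (3.2)·(3.2) + (0.2)·(0.2) + (-2.8)·(-2.8) + (0.2)·(0.2)) / 4 = 18.8/4 = 4.7
  S[U,V] = ((-0.8)·(-2.6) + (3.2)·(3.4) + (0.2)·(-0.6) + (-2.8)·(1.4) + (0.2)·(-1.6)) / 4 = 8.6/4 = 2.15
  S[U,W] = ((-0.8)·(-0.2) + (3.2)·(-3.2) + (0.2)·(2.8) + (-2.8)·(-1.2) + (0.2)·(1.8)) / 4 = -5.8/4 = -1.45
  S[V,V] = ((-2.6)·(-2.6) + (3.4)·(3.4) + (-0.6)·(-0.6) + (1.4)·(1.4) + (-1.6)·(-1.6)) / 4 = 23.2/4 = 5.8
  S[V,W] = ((-2.6)·(-0.2) + (3.4)·(-3.2) + (-0.6)·(2.8) + (1.4)·(-1.2) + (-1.6)·(1.8)) / 4 = -16.6/4 = -4.15
  S[W,W] = ((-0.2)·(-0.2) + (-3.2)·(-3.2) + (2.8)·(2.8) + (-1.2)·(-1.2) + (1.8)·(1.8)) / 4 = 22.8/4 = 5.7

S is symmetric (S[j,i] = S[i,j]). Assembling:

S = [[4.7, 2.15, -1.45],
 [2.15, 5.8, -4.15],
 [-1.45, -4.15, 5.7]]


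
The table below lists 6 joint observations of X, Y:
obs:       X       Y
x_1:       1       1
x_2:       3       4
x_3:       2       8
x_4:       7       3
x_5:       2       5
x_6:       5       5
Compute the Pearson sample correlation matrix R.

Step 1 — column means:
  mean(X) = (1 + 3 + 2 + 7 + 2 + 5) / 6 = 20/6 = 3.3333
  mean(Y) = (1 + 4 + 8 + 3 + 5 + 5) / 6 = 26/6 = 4.3333

Step 2 — sample variances and covariances s[i,j] = (1/(n-1)) · Σ_k (x_{k,i} - mean_i) · (x_{k,j} - mean_j), with n-1 = 5:
  s[X,X] = ((-2.3333)·(-2.3333) + (-0.3333)·(-0.3333) + (-1.3333)·(-1.3333) + (3.6667)·(3.6667) + (-1.3333)·(-1.3333) + (1.6667)·(1.6667)) / 5 = 25.3333/5 = 5.0667
  s[X,Y] = ((-2.3333)·(-3.3333) + (-0.3333)·(-0.3333) + (-1.3333)·(3.6667) + (3.6667)·(-1.3333) + (-1.3333)·(0.6667) + (1.6667)·(0.6667)) / 5 = -1.6667/5 = -0.3333
  s[Y,Y] = ((-3.3333)·(-3.3333) + (-0.3333)·(-0.3333) + (3.6667)·(3.6667) + (-1.3333)·(-1.3333) + (0.6667)·(0.6667) + (0.6667)·(0.6667)) / 5 = 27.3333/5 = 5.4667
  Sample standard deviations s_i = √(s[i,i]):
  s(X) = √(5.0667) = 2.2509
  s(Y) = √(5.4667) = 2.3381

Step 3 — r_{ij} = s_{ij} / (s_i · s_j):
  r[X,X] = 1 (diagonal).
  r[X,Y] = -0.3333 / (2.2509 · 2.3381) = -0.3333 / 5.2629 = -0.0633
  r[Y,Y] = 1 (diagonal).

R is symmetric with unit diagonal. Assembling:

R = [[1, -0.0633],
 [-0.0633, 1]]


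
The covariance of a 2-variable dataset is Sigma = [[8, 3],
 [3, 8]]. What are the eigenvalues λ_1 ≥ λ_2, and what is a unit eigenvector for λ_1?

Step 1 — characteristic polynomial of 2×2 Sigma:
  det(Sigma - λI) = λ² - trace · λ + det = 0.
  trace = 8 + 8 = 16, det = 8·8 - (3)² = 55.
Step 2 — discriminant:
  Δ = trace² - 4·det = 256 - 220 = 36.
Step 3 — eigenvalues:
  λ = (trace ± √Δ)/2 = (16 ± 6)/2,
  λ_1 = 11,  λ_2 = 5.

Step 4 — unit eigenvector for λ_1: solve (Sigma - λ_1 I)v = 0. First row:
  (8 - 11)·v_x + (3)·v_y = 0, i.e. (-3)·v_x + (3)·v_y = 0,
  so v ∝ (b, λ_1 - a) = (3, 3) = u.
  ||u|| = √((3)² + (3)²) = √(18) ≈ 4.2426,
  v_1 = u/||u|| ≈ (0.7071, 0.7071) (||v_1|| = 1).

λ_1 = 11,  λ_2 = 5;  v_1 ≈ (0.7071, 0.7071)


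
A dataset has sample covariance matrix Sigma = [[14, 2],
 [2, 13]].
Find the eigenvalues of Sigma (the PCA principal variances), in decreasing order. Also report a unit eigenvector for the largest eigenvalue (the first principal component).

Step 1 — characteristic polynomial of 2×2 Sigma:
  det(Sigma - λI) = λ² - trace · λ + det = 0.
  trace = 14 + 13 = 27, det = 14·13 - (2)² = 178.
Step 2 — discriminant:
  Δ = trace² - 4·det = 729 - 712 = 17.
Step 3 — eigenvalues:
  λ = (trace ± √Δ)/2 = (27 ± 4.1231)/2,
  λ_1 = 15.5616,  λ_2 = 11.4384.

Step 4 — unit eigenvector for λ_1: solve (Sigma - λ_1 I)v = 0. First row:
  (14 - 15.5616)·v_x + (2)·v_y = 0, i.e. (-1.5616)·v_x + (2)·v_y = 0,
  so v ∝ (b, λ_1 - a) = (2, 1.5616) = u.
  ||u|| = √((2)² + (1.5616)²) = √(6.4384) ≈ 2.5374,
  v_1 = u/||u|| ≈ (0.7882, 0.6154) (||v_1|| = 1).

λ_1 = 15.5616,  λ_2 = 11.4384;  v_1 ≈ (0.7882, 0.6154)


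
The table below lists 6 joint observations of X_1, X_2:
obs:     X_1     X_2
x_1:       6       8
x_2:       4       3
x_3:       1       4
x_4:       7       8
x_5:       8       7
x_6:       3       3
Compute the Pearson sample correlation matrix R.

Step 1 — column means:
  mean(X_1) = (6 + 4 + 1 + 7 + 8 + 3) / 6 = 29/6 = 4.8333
  mean(X_2) = (8 + 3 + 4 + 8 + 7 + 3) / 6 = 33/6 = 5.5

Step 2 — sample variances and covariances s[i,j] = (1/(n-1)) · Σ_k (x_{k,i} - mean_i) · (x_{k,j} - mean_j), with n-1 = 5:
  s[X_1,X_1] = ((1.1667)·(1.1667) + (-0.8333)·(-0.8333) + (-3.8333)·(-3.8333) + (2.1667)·(2.1667) + (3.1667)·(3.1667) + (-1.8333)·(-1.8333)) / 5 = 34.8333/5 = 6.9667
  s[X_1,X_2] = ((1.1667)·(2.5) + (-0.8333)·(-2.5) + (-3.8333)·(-1.5) + (2.1667)·(2.5) + (3.1667)·(1.5) + (-1.8333)·(-2.5)) / 5 = 25.5/5 = 5.1
  s[X_2,X_2] = ((2.5)·(2.5) + (-2.5)·(-2.5) + (-1.5)·(-1.5) + (2.5)·(2.5) + (1.5)·(1.5) + (-2.5)·(-2.5)) / 5 = 29.5/5 = 5.9
  Sample standard deviations s_i = √(s[i,i]):
  s(X_1) = √(6.9667) = 2.6394
  s(X_2) = √(5.9) = 2.429

Step 3 — r_{ij} = s_{ij} / (s_i · s_j):
  r[X_1,X_1] = 1 (diagonal).
  r[X_1,X_2] = 5.1 / (2.6394 · 2.429) = 5.1 / 6.4112 = 0.7955
  r[X_2,X_2] = 1 (diagonal).

R is symmetric with unit diagonal. Assembling:

R = [[1, 0.7955],
 [0.7955, 1]]


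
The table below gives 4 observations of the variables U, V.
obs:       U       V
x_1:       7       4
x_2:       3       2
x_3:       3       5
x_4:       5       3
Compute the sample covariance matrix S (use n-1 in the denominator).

Step 1 — column means:
  mean(U) = (7 + 3 + 3 + 5) / 4 = 18/4 = 4.5
  mean(V) = (4 + 2 + 5 + 3) / 4 = 14/4 = 3.5

Step 2 — sample covariance S[i,j] = (1/(n-1)) · Σ_k (x_{k,i} - mean_i) · (x_{k,j} - mean_j), with n-1 = 3.
  S[U,U] = ((2.5)·(2.5) + (-1.5)·(-1.5) + (-1.5)·(-1.5) + (0.5)·(0.5)) / 3 = 11/3 = 3.6667
  S[U,V] = ((2.5)·(0.5) + (-1.5)·(-1.5) + (-1.5)·(1.5) + (0.5)·(-0.5)) / 3 = 1/3 = 0.3333
  S[V,V] = ((0.5)·(0.5) + (-1.5)·(-1.5) + (1.5)·(1.5) + (-0.5)·(-0.5)) / 3 = 5/3 = 1.6667

S is symmetric (S[j,i] = S[i,j]). Assembling:

S = [[3.6667, 0.3333],
 [0.3333, 1.6667]]


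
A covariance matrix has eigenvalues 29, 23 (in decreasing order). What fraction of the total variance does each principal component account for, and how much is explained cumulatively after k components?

Step 1 — total variance = trace(Sigma) = Σ λ_i = 29 + 23 = 52.

Step 2 — fraction explained by component i = λ_i / Σ λ:
  PC1: 29/52 = 0.5577
  PC2: 23/52 = 0.4423

Step 3 — cumulative fraction after k components = (λ_1 + ... + λ_k) / Σ λ:
  k = 1: 29/52 = 0.5577
  k = 2: (29 + 23)/52 = 52/52 = 1

Summary (fraction, with percent):

explained: PC1 0.5577 (55.77%), PC2 0.4423 (44.23%);  cumulative: 0.5577, 1


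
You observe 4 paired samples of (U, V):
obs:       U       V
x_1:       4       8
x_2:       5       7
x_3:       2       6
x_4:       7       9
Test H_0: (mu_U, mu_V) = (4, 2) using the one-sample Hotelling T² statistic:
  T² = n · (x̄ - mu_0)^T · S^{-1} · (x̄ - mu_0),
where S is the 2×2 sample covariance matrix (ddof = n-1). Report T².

Step 1 — sample mean vector:
  mean(U) = (4 + 5 + 2 + 7) / 4 = 18/4 = 4.5
  mean(V) = (8 + 7 + 6 + 9) / 4 = 30/4 = 7.5
  x̄ = (4.5, 7.5),  deviation x̄ - mu_0 = (4.5, 7.5) - (4, 2) = (0.5, 5.5).

Step 2 — sample covariance matrix, S[i,j] = (1/(n-1)) · Σ_k (x_{k,i} - mean_i) · (x_{k,j} - mean_j), divisor n-1 = 3:
  S[U,U] = ((-0.5)·(-0.5) + (0.5)·(0.5) + (-2.5)·(-2.5) + (2.5)·(2.5)) / 3 = 13/3 = 4.3333
  S[U,V] = ((-0.5)·(0.5) + (0.5)·(-0.5) + (-2.5)·(-1.5) + (2.5)·(1.5)) / 3 = 7/3 = 2.3333
  S[V,V] = ((0.5)·(0.5) + (-0.5)·(-0.5) + (-1.5)·(-1.5) + (1.5)·(1.5)) / 3 = 5/3 = 1.6667
  S = [[4.3333, 2.3333],
 [2.3333, 1.6667]].

Step 3 — invert S. det(S) = 4.3333·1.6667 - (2.3333)² = 1.7778.
  S^{-1} = (1/det) · [[d, -b], [-b, a]] = [[0.9375, -1.3125],
 [-1.3125, 2.4375]].

Step 4 — quadratic form (x̄ - mu_0)^T · S^{-1} · (x̄ - mu_0):
  S^{-1} · (x̄ - mu_0) = (-6.75, 12.75),
  (x̄ - mu_0)^T · [...] = (0.5)·(-6.75) + (5.5)·(12.75) = 66.75.

Step 5 — scale by n: T² = 4 · 66.75 = 267.

T² ≈ 267


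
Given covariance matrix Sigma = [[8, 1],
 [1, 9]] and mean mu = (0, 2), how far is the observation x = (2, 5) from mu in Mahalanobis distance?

Step 1 — centre the observation: (x - mu) = (2, 3).

Step 2 — invert Sigma. det(Sigma) = 8·9 - (1)² = 71.
  Sigma^{-1} = (1/det) · [[d, -b], [-b, a]] = [[0.1268, -0.0141],
 [-0.0141, 0.1127]].

Step 3 — form the quadratic (x - mu)^T · Sigma^{-1} · (x - mu):
  Sigma^{-1} · (x - mu) = (0.2113, 0.3099).
  (x - mu)^T · [Sigma^{-1} · (x - mu)] = (2)·(0.2113) + (3)·(0.3099) = 1.3521.

Step 4 — take square root: d = √(1.3521) ≈ 1.1628.

d(x, mu) = √(1.3521) ≈ 1.1628


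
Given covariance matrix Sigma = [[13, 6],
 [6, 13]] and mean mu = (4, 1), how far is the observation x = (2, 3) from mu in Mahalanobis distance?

Step 1 — centre the observation: (x - mu) = (-2, 2).

Step 2 — invert Sigma. det(Sigma) = 13·13 - (6)² = 133.
  Sigma^{-1} = (1/det) · [[d, -b], [-b, a]] = [[0.0977, -0.0451],
 [-0.0451, 0.0977]].

Step 3 — form the quadratic (x - mu)^T · Sigma^{-1} · (x - mu):
  Sigma^{-1} · (x - mu) = (-0.2857, 0.2857).
  (x - mu)^T · [Sigma^{-1} · (x - mu)] = (-2)·(-0.2857) + (2)·(0.2857) = 1.1429.

Step 4 — take square root: d = √(1.1429) ≈ 1.069.

d(x, mu) = √(1.1429) ≈ 1.069


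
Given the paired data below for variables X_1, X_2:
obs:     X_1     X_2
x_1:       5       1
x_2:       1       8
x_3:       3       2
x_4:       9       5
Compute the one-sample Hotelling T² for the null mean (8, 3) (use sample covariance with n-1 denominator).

Step 1 — sample mean vector:
  mean(X_1) = (5 + 1 + 3 + 9) / 4 = 18/4 = 4.5
  mean(X_2) = (1 + 8 + 2 + 5) / 4 = 16/4 = 4
  x̄ = (4.5, 4),  deviation x̄ - mu_0 = (4.5, 4) - (8, 3) = (-3.5, 1).

Step 2 — sample covariance matrix, S[i,j] = (1/(n-1)) · Σ_k (x_{k,i} - mean_i) · (x_{k,j} - mean_j), divisor n-1 = 3:
  S[X_1,X_1] = ((0.5)·(0.5) + (-3.5)·(-3.5) + (-1.5)·(-1.5) + (4.5)·(4.5)) / 3 = 35/3 = 11.6667
  S[X_1,X_2] = ((0.5)·(-3) + (-3.5)·(4) + (-1.5)·(-2) + (4.5)·(1)) / 3 = -8/3 = -2.6667
  S[X_2,X_2] = ((-3)·(-3) + (4)·(4) + (-2)·(-2) + (1)·(1)) / 3 = 30/3 = 10
  S = [[11.6667, -2.6667],
 [-2.6667, 10]].

Step 3 — invert S. det(S) = 11.6667·10 - (-2.6667)² = 109.5556.
  S^{-1} = (1/det) · [[d, -b], [-b, a]] = [[0.0913, 0.0243],
 [0.0243, 0.1065]].

Step 4 — quadratic form (x̄ - mu_0)^T · S^{-1} · (x̄ - mu_0):
  S^{-1} · (x̄ - mu_0) = (-0.2951, 0.0213),
  (x̄ - mu_0)^T · [...] = (-3.5)·(-0.2951) + (1)·(0.0213) = 1.0543.

Step 5 — scale by n: T² = 4 · 1.0543 = 4.217.

T² ≈ 4.217


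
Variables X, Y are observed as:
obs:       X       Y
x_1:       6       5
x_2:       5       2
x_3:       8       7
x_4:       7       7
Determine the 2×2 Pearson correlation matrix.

Step 1 — column means:
  mean(X) = (6 + 5 + 8 + 7) / 4 = 26/4 = 6.5
  mean(Y) = (5 + 2 + 7 + 7) / 4 = 21/4 = 5.25

Step 2 — sample variances and covariances s[i,j] = (1/(n-1)) · Σ_k (x_{k,i} - mean_i) · (x_{k,j} - mean_j), with n-1 = 3:
  s[X,X] = ((-0.5)·(-0.5) + (-1.5)·(-1.5) + (1.5)·(1.5) + (0.5)·(0.5)) / 3 = 5/3 = 1.6667
  s[X,Y] = ((-0.5)·(-0.25) + (-1.5)·(-3.25) + (1.5)·(1.75) + (0.5)·(1.75)) / 3 = 8.5/3 = 2.8333
  s[Y,Y] = ((-0.25)·(-0.25) + (-3.25)·(-3.25) + (1.75)·(1.75) + (1.75)·(1.75)) / 3 = 16.75/3 = 5.5833
  Sample standard deviations s_i = √(s[i,i]):
  s(X) = √(1.6667) = 1.291
  s(Y) = √(5.5833) = 2.3629

Step 3 — r_{ij} = s_{ij} / (s_i · s_j):
  r[X,X] = 1 (diagonal).
  r[X,Y] = 2.8333 / (1.291 · 2.3629) = 2.8333 / 3.0505 = 0.9288
  r[Y,Y] = 1 (diagonal).

R is symmetric with unit diagonal. Assembling:

R = [[1, 0.9288],
 [0.9288, 1]]


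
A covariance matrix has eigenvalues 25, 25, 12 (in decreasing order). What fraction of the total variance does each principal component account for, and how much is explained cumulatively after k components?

Step 1 — total variance = trace(Sigma) = Σ λ_i = 25 + 25 + 12 = 62.

Step 2 — fraction explained by component i = λ_i / Σ λ:
  PC1: 25/62 = 0.4032
  PC2: 25/62 = 0.4032
  PC3: 12/62 = 0.1935

Step 3 — cumulative fraction after k components = (λ_1 + ... + λ_k) / Σ λ:
  k = 1: 25/62 = 0.4032
  k = 2: (25 + 25)/62 = 50/62 = 0.8065
  k = 3: (25 + 25 + 12)/62 = 62/62 = 1

Summary (fraction, with percent):

explained: PC1 0.4032 (40.32%), PC2 0.4032 (40.32%), PC3 0.1935 (19.35%);  cumulative: 0.4032, 0.8065, 1


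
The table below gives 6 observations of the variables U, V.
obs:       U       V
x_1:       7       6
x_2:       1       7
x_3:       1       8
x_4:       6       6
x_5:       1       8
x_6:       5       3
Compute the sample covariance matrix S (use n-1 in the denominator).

Step 1 — column means:
  mean(U) = (7 + 1 + 1 + 6 + 1 + 5) / 6 = 21/6 = 3.5
  mean(V) = (6 + 7 + 8 + 6 + 8 + 3) / 6 = 38/6 = 6.3333

Step 2 — sample covariance S[i,j] = (1/(n-1)) · Σ_k (x_{k,i} - mean_i) · (x_{k,j} - mean_j), with n-1 = 5.
  S[U,U] = ((3.5)·(3.5) + (-2.5)·(-2.5) + (-2.5)·(-2.5) + (2.5)·(2.5) + (-2.5)·(-2.5) + (1.5)·(1.5)) / 5 = 39.5/5 = 7.9
  S[U,V] = ((3.5)·(-0.3333) + (-2.5)·(0.6667) + (-2.5)·(1.6667) + (2.5)·(-0.3333) + (-2.5)·(1.6667) + (1.5)·(-3.3333)) / 5 = -17/5 = -3.4
  S[V,V] = ((-0.3333)·(-0.3333) + (0.6667)·(0.6667) + (1.6667)·(1.6667) + (-0.3333)·(-0.3333) + (1.6667)·(1.6667) + (-3.3333)·(-3.3333)) / 5 = 17.3333/5 = 3.4667

S is symmetric (S[j,i] = S[i,j]). Assembling:

S = [[7.9, -3.4],
 [-3.4, 3.4667]]


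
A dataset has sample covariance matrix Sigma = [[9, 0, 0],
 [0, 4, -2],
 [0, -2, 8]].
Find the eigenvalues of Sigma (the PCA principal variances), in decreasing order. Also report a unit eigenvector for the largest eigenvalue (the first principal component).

Step 1 — characteristic polynomial p(λ) = det(λI - Sigma) = λ³ - tr·λ² + c_1·λ - det, where tr = trace, c_1 = sum of the principal 2×2 minors, det = det(Sigma):
  tr = 9 + 4 + 8 = 21,
  c_1 = (9·4 - (0)²) + (9·8 - (0)²) + (4·8 - (-2)²) = 36 + 72 + 28 = 136,
  det = 9·(4·8 - (-2)²) - (0)·((0)·8 - (-2)·(0)) + (0)·((0)·(-2) - 4·(0)) = 9·(28) - (0)·(0) + (0)·(0) = 252.
  So p(λ) = λ³ - 21λ² + 136λ - 252.
Step 2 — look for an integer root (rational root theorem: any rational root is an integer divisor of 252). Testing λ = 9:
  p(9) = 729 - 1701 + 1224 - 252 = 0  ✓
  Dividing out (λ - 9): p(λ) = (λ - 9)(λ² - 12λ + 28).
Step 3 — remaining eigenvalues from the quadratic λ² - 12λ + 28 = 0:
  Δ = 12² - 4·28 = 144 - 112 = 32,  λ = (12 ± √32)/2 = (12 ± 5.6569)/2 ≈ 8.8284 or 3.1716.
  Sorted: λ_1 = 9,  λ_2 = 8.8284,  λ_3 = 3.1716  (check: sum = 21 = tr ✓).

Step 4 — unit eigenvector for λ_1 = 9: v spans the null space of (Sigma - λ_1 I), whose rows are
  r_1 = (0, 0, 0),  r_2 = (0, -5, -2),  r_3 = (0, -2, -1).
  v is orthogonal to every row, so take v ∝ r_2 × r_3 = ((-5)·(-1) - (-2)·(-2), (-2)·(0) - (0)·(-1), (0)·(-2) - (-5)·(0)) = (1, 0, 0).
  Let u = (1, 0, 0).
  ||u|| = √((1)² + (0)² + (0)²) = √(1) = 1,  v_1 = u/||u|| ≈ (1, 0, 0) (||v_1|| = 1).

λ_1 = 9,  λ_2 = 8.8284,  λ_3 = 3.1716;  v_1 ≈ (1, 0, 0)


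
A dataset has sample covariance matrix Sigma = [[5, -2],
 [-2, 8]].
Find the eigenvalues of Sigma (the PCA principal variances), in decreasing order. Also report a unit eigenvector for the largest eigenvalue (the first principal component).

Step 1 — characteristic polynomial of 2×2 Sigma:
  det(Sigma - λI) = λ² - trace · λ + det = 0.
  trace = 5 + 8 = 13, det = 5·8 - (-2)² = 36.
Step 2 — discriminant:
  Δ = trace² - 4·det = 169 - 144 = 25.
Step 3 — eigenvalues:
  λ = (trace ± √Δ)/2 = (13 ± 5)/2,
  λ_1 = 9,  λ_2 = 4.

Step 4 — unit eigenvector for λ_1: solve (Sigma - λ_1 I)v = 0. First row:
  (5 - 9)·v_x + (-2)·v_y = 0, i.e. (-4)·v_x + (-2)·v_y = 0,
  so v ∝ (b, λ_1 - a) = (-2, 4); multiply by -1 so the first entry is positive: u = (2, -4).
  ||u|| = √((2)² + (-4)²) = √(20) ≈ 4.4721,
  v_1 = u/||u|| ≈ (0.4472, -0.8944) (||v_1|| = 1).

λ_1 = 9,  λ_2 = 4;  v_1 ≈ (0.4472, -0.8944)


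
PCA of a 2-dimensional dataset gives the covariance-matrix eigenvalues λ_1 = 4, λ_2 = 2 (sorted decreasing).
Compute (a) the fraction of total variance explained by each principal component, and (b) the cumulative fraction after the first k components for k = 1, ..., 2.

Step 1 — total variance = trace(Sigma) = Σ λ_i = 4 + 2 = 6.

Step 2 — fraction explained by component i = λ_i / Σ λ:
  PC1: 4/6 = 0.6667
  PC2: 2/6 = 0.3333

Step 3 — cumulative fraction after k components = (λ_1 + ... + λ_k) / Σ λ:
  k = 1: 4/6 = 0.6667
  k = 2: (4 + 2)/6 = 6/6 = 1

Summary (fraction, with percent):

explained: PC1 0.6667 (66.67%), PC2 0.3333 (33.33%);  cumulative: 0.6667, 1


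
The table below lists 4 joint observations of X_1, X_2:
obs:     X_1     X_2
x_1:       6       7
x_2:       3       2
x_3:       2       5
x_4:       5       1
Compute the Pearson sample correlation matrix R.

Step 1 — column means:
  mean(X_1) = (6 + 3 + 2 + 5) / 4 = 16/4 = 4
  mean(X_2) = (7 + 2 + 5 + 1) / 4 = 15/4 = 3.75

Step 2 — sample variances and covariances s[i,j] = (1/(n-1)) · Σ_k (x_{k,i} - mean_i) · (x_{k,j} - mean_j), with n-1 = 3:
  s[X_1,X_1] = ((2)·(2) + (-1)·(-1) + (-2)·(-2) + (1)·(1)) / 3 = 10/3 = 3.3333
  s[X_1,X_2] = ((2)·(3.25) + (-1)·(-1.75) + (-2)·(1.25) + (1)·(-2.75)) / 3 = 3/3 = 1
  s[X_2,X_2] = ((3.25)·(3.25) + (-1.75)·(-1.75) + (1.25)·(1.25) + (-2.75)·(-2.75)) / 3 = 22.75/3 = 7.5833
  Sample standard deviations s_i = √(s[i,i]):
  s(X_1) = √(3.3333) = 1.8257
  s(X_2) = √(7.5833) = 2.7538

Step 3 — r_{ij} = s_{ij} / (s_i · s_j):
  r[X_1,X_1] = 1 (diagonal).
  r[X_1,X_2] = 1 / (1.8257 · 2.7538) = 1 / 5.0277 = 0.1989
  r[X_2,X_2] = 1 (diagonal).

R is symmetric with unit diagonal. Assembling:

R = [[1, 0.1989],
 [0.1989, 1]]


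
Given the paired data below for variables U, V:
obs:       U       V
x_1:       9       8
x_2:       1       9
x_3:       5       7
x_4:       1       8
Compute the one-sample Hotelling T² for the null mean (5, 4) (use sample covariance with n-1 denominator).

Step 1 — sample mean vector:
  mean(U) = (9 + 1 + 5 + 1) / 4 = 16/4 = 4
  mean(V) = (8 + 9 + 7 + 8) / 4 = 32/4 = 8
  x̄ = (4, 8),  deviation x̄ - mu_0 = (4, 8) - (5, 4) = (-1, 4).

Step 2 — sample covariance matrix, S[i,j] = (1/(n-1)) · Σ_k (x_{k,i} - mean_i) · (x_{k,j} - mean_j), divisor n-1 = 3:
  S[U,U] = ((5)·(5) + (-3)·(-3) + (1)·(1) + (-3)·(-3)) / 3 = 44/3 = 14.6667
  S[U,V] = ((5)·(0) + (-3)·(1) + (1)·(-1) + (-3)·(0)) / 3 = -4/3 = -1.3333
  S[V,V] = ((0)·(0) + (1)·(1) + (-1)·(-1) + (0)·(0)) / 3 = 2/3 = 0.6667
  S = [[14.6667, -1.3333],
 [-1.3333, 0.6667]].

Step 3 — invert S. det(S) = 14.6667·0.6667 - (-1.3333)² = 8.
  S^{-1} = (1/det) · [[d, -b], [-b, a]] = [[0.0833, 0.1667],
 [0.1667, 1.8333]].

Step 4 — quadratic form (x̄ - mu_0)^T · S^{-1} · (x̄ - mu_0):
  S^{-1} · (x̄ - mu_0) = (0.5833, 7.1667),
  (x̄ - mu_0)^T · [...] = (-1)·(0.5833) + (4)·(7.1667) = 28.0833.

Step 5 — scale by n: T² = 4 · 28.0833 = 112.3333.

T² ≈ 112.3333


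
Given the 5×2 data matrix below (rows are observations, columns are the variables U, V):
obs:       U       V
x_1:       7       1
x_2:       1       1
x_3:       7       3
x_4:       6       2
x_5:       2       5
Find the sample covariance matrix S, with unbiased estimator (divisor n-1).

Step 1 — column means:
  mean(U) = (7 + 1 + 7 + 6 + 2) / 5 = 23/5 = 4.6
  mean(V) = (1 + 1 + 3 + 2 + 5) / 5 = 12/5 = 2.4

Step 2 — sample covariance S[i,j] = (1/(n-1)) · Σ_k (x_{k,i} - mean_i) · (x_{k,j} - mean_j), with n-1 = 4.
  S[U,U] = ((2.4)·(2.4) + (-3.6)·(-3.6) + (2.4)·(2.4) + (1.4)·(1.4) + (-2.6)·(-2.6)) / 4 = 33.2/4 = 8.3
  S[U,V] = ((2.4)·(-1.4) + (-3.6)·(-1.4) + (2.4)·(0.6) + (1.4)·(-0.4) + (-2.6)·(2.6)) / 4 = -4.2/4 = -1.05
  S[V,V] = ((-1.4)·(-1.4) + (-1.4)·(-1.4) + (0.6)·(0.6) + (-0.4)·(-0.4) + (2.6)·(2.6)) / 4 = 11.2/4 = 2.8

S is symmetric (S[j,i] = S[i,j]). Assembling:

S = [[8.3, -1.05],
 [-1.05, 2.8]]


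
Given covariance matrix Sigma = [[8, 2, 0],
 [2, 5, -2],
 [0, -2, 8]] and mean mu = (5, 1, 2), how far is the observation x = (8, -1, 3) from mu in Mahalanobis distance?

Step 1 — centre the observation: (x - mu) = (3, -2, 1).

Step 2 — invert Sigma (cofactor / det for 3×3, or solve directly):
  Sigma^{-1} = [[0.1406, -0.0625, -0.0156],
 [-0.0625, 0.25, 0.0625],
 [-0.0156, 0.0625, 0.1406]].

Step 3 — form the quadratic (x - mu)^T · Sigma^{-1} · (x - mu):
  Sigma^{-1} · (x - mu) = (0.5312, -0.625, -0.0312).
  (x - mu)^T · [Sigma^{-1} · (x - mu)] = (3)·(0.5312) + (-2)·(-0.625) + (1)·(-0.0312) = 2.8125.

Step 4 — take square root: d = √(2.8125) ≈ 1.6771.

d(x, mu) = √(2.8125) ≈ 1.6771


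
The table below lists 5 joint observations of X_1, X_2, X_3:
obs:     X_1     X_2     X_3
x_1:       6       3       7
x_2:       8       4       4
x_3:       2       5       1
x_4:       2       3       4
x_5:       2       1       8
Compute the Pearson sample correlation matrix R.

Step 1 — column means:
  mean(X_1) = (6 + 8 + 2 + 2 + 2) / 5 = 20/5 = 4
  mean(X_2) = (3 + 4 + 5 + 3 + 1) / 5 = 16/5 = 3.2
  mean(X_3) = (7 + 4 + 1 + 4 + 8) / 5 = 24/5 = 4.8

Step 2 — sample variances and covariances s[i,j] = (1/(n-1)) · Σ_k (x_{k,i} - mean_i) · (x_{k,j} - mean_j), with n-1 = 4:
  s[X_1,X_1] = ((2)·(2) + (4)·(4) + (-2)·(-2) + (-2)·(-2) + (-2)·(-2)) / 4 = 32/4 = 8
  s[X_1,X_2] = ((2)·(-0.2) + (4)·(0.8) + (-2)·(1.8) + (-2)·(-0.2) + (-2)·(-2.2)) / 4 = 4/4 = 1
  s[X_1,X_3] = ((2)·(2.2) + (4)·(-0.8) + (-2)·(-3.8) + (-2)·(-0.8) + (-2)·(3.2)) / 4 = 4/4 = 1
  s[X_2,X_2] = ((-0.2)·(-0.2) + (0.8)·(0.8) + (1.8)·(1.8) + (-0.2)·(-0.2) + (-2.2)·(-2.2)) / 4 = 8.8/4 = 2.2
  s[X_2,X_3] = ((-0.2)·(2.2) + (0.8)·(-0.8) + (1.8)·(-3.8) + (-0.2)·(-0.8) + (-2.2)·(3.2)) / 4 = -14.8/4 = -3.7
  s[X_3,X_3] = ((2.2)·(2.2) + (-0.8)·(-0.8) + (-3.8)·(-3.8) + (-0.8)·(-0.8) + (3.2)·(3.2)) / 4 = 30.8/4 = 7.7
  Sample standard deviations s_i = √(s[i,i]):
  s(X_1) = √(8) = 2.8284
  s(X_2) = √(2.2) = 1.4832
  s(X_3) = √(7.7) = 2.7749

Step 3 — r_{ij} = s_{ij} / (s_i · s_j):
  r[X_1,X_1] = 1 (diagonal).
  r[X_1,X_2] = 1 / (2.8284 · 1.4832) = 1 / 4.1952 = 0.2384
  r[X_1,X_3] = 1 / (2.8284 · 2.7749) = 1 / 7.8486 = 0.1274
  r[X_2,X_2] = 1 (diagonal).
  r[X_2,X_3] = -3.7 / (1.4832 · 2.7749) = -3.7 / 4.1158 = -0.899
  r[X_3,X_3] = 1 (diagonal).

R is symmetric with unit diagonal. Assembling:

R = [[1, 0.2384, 0.1274],
 [0.2384, 1, -0.899],
 [0.1274, -0.899, 1]]


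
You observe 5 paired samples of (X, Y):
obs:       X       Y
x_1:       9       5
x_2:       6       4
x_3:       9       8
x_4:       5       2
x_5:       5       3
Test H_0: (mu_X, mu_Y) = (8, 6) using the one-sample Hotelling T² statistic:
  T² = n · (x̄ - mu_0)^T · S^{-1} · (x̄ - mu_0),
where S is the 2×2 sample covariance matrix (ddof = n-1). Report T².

Step 1 — sample mean vector:
  mean(X) = (9 + 6 + 9 + 5 + 5) / 5 = 34/5 = 6.8
  mean(Y) = (5 + 4 + 8 + 2 + 3) / 5 = 22/5 = 4.4
  x̄ = (6.8, 4.4),  deviation x̄ - mu_0 = (6.8, 4.4) - (8, 6) = (-1.2, -1.6).

Step 2 — sample covariance matrix, S[i,j] = (1/(n-1)) · Σ_k (x_{k,i} - mean_i) · (x_{k,j} - mean_j), divisor n-1 = 4:
  S[X,X] = ((2.2)·(2.2) + (-0.8)·(-0.8) + (2.2)·(2.2) + (-1.8)·(-1.8) + (-1.8)·(-1.8)) / 4 = 16.8/4 = 4.2
  S[X,Y] = ((2.2)·(0.6) + (-0.8)·(-0.4) + (2.2)·(3.6) + (-1.8)·(-2.4) + (-1.8)·(-1.4)) / 4 = 16.4/4 = 4.1
  S[Y,Y] = ((0.6)·(0.6) + (-0.4)·(-0.4) + (3.6)·(3.6) + (-2.4)·(-2.4) + (-1.4)·(-1.4)) / 4 = 21.2/4 = 5.3
  S = [[4.2, 4.1],
 [4.1, 5.3]].

Step 3 — invert S. det(S) = 4.2·5.3 - (4.1)² = 5.45.
  S^{-1} = (1/det) · [[d, -b], [-b, a]] = [[0.9725, -0.7523],
 [-0.7523, 0.7706]].

Step 4 — quadratic form (x̄ - mu_0)^T · S^{-1} · (x̄ - mu_0):
  S^{-1} · (x̄ - mu_0) = (0.0367, -0.3303),
  (x̄ - mu_0)^T · [...] = (-1.2)·(0.0367) + (-1.6)·(-0.3303) = 0.4844.

Step 5 — scale by n: T² = 5 · 0.4844 = 2.422.

T² ≈ 2.422


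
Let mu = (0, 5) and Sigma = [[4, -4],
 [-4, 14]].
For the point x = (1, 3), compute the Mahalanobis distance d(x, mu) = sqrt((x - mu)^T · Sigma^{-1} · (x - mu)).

Step 1 — centre the observation: (x - mu) = (1, -2).

Step 2 — invert Sigma. det(Sigma) = 4·14 - (-4)² = 40.
  Sigma^{-1} = (1/det) · [[d, -b], [-b, a]] = [[0.35, 0.1],
 [0.1, 0.1]].

Step 3 — form the quadratic (x - mu)^T · Sigma^{-1} · (x - mu):
  Sigma^{-1} · (x - mu) = (0.15, -0.1).
  (x - mu)^T · [Sigma^{-1} · (x - mu)] = (1)·(0.15) + (-2)·(-0.1) = 0.35.

Step 4 — take square root: d = √(0.35) ≈ 0.5916.

d(x, mu) = √(0.35) ≈ 0.5916


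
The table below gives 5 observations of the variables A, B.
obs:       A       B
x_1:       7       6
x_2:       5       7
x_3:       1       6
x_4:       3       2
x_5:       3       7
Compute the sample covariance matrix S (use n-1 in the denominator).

Step 1 — column means:
  mean(A) = (7 + 5 + 1 + 3 + 3) / 5 = 19/5 = 3.8
  mean(B) = (6 + 7 + 6 + 2 + 7) / 5 = 28/5 = 5.6

Step 2 — sample covariance S[i,j] = (1/(n-1)) · Σ_k (x_{k,i} - mean_i) · (x_{k,j} - mean_j), with n-1 = 4.
  S[A,A] = ((3.2)·(3.2) + (1.2)·(1.2) + (-2.8)·(-2.8) + (-0.8)·(-0.8) + (-0.8)·(-0.8)) / 4 = 20.8/4 = 5.2
  S[A,B] = ((3.2)·(0.4) + (1.2)·(1.4) + (-2.8)·(0.4) + (-0.8)·(-3.6) + (-0.8)·(1.4)) / 4 = 3.6/4 = 0.9
  S[B,B] = ((0.4)·(0.4) + (1.4)·(1.4) + (0.4)·(0.4) + (-3.6)·(-3.6) + (1.4)·(1.4)) / 4 = 17.2/4 = 4.3

S is symmetric (S[j,i] = S[i,j]). Assembling:

S = [[5.2, 0.9],
 [0.9, 4.3]]


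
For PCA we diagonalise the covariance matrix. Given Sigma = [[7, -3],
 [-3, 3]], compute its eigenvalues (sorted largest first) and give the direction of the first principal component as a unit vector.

Step 1 — characteristic polynomial of 2×2 Sigma:
  det(Sigma - λI) = λ² - trace · λ + det = 0.
  trace = 7 + 3 = 10, det = 7·3 - (-3)² = 12.
Step 2 — discriminant:
  Δ = trace² - 4·det = 100 - 48 = 52.
Step 3 — eigenvalues:
  λ = (trace ± √Δ)/2 = (10 ± 7.2111)/2,
  λ_1 = 8.6056,  λ_2 = 1.3944.

Step 4 — unit eigenvector for λ_1: solve (Sigma - λ_1 I)v = 0. First row:
  (7 - 8.6056)·v_x + (-3)·v_y = 0, i.e. (-1.6056)·v_x + (-3)·v_y = 0,
  so v ∝ (b, λ_1 - a) = (-3, 1.6056); multiply by -1 so the first entry is positive: u = (3, -1.6056).
  ||u|| = √((3)² + (-1.6056)²) = √(11.5778) ≈ 3.4026,
  v_1 = u/||u|| ≈ (0.8817, -0.4719) (||v_1|| = 1).

λ_1 = 8.6056,  λ_2 = 1.3944;  v_1 ≈ (0.8817, -0.4719)


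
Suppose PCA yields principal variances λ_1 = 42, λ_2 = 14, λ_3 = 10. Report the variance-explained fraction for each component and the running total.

Step 1 — total variance = trace(Sigma) = Σ λ_i = 42 + 14 + 10 = 66.

Step 2 — fraction explained by component i = λ_i / Σ λ:
  PC1: 42/66 = 0.6364
  PC2: 14/66 = 0.2121
  PC3: 10/66 = 0.1515

Step 3 — cumulative fraction after k components = (λ_1 + ... + λ_k) / Σ λ:
  k = 1: 42/66 = 0.6364
  k = 2: (42 + 14)/66 = 56/66 = 0.8485
  k = 3: (42 + 14 + 10)/66 = 66/66 = 1

Summary (fraction, with percent):

explained: PC1 0.6364 (63.64%), PC2 0.2121 (21.21%), PC3 0.1515 (15.15%);  cumulative: 0.6364, 0.8485, 1
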